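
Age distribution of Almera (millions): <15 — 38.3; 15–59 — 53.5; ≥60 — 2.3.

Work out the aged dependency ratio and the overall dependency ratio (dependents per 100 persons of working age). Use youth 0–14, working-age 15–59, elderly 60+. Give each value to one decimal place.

Old-age dependency ratio = 2.3 / 53.5 × 100 = 4.3
Total dependency ratio = (38.3 + 2.3) / 53.5 × 100 = 40.6 / 53.5 × 100 = 75.9

Old-age dependency ratio: 4.3
Total dependency ratio: 75.9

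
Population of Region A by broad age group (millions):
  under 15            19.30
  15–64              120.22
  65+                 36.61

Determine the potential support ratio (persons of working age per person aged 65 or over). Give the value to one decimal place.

Potential support ratio: 3.3

Potential support ratio = 120.22 / 36.61 = 3.3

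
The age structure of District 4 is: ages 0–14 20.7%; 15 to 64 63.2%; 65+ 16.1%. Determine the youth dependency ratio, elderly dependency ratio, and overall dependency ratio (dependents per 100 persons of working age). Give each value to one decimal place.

Youth dependency ratio: 32.8
Old-age dependency ratio: 25.5
Total dependency ratio: 58.2

Youth dependency ratio = 20.7 / 63.2 × 100 = 32.8
Old-age dependency ratio = 16.1 / 63.2 × 100 = 25.5
Total dependency ratio = (20.7 + 16.1) / 63.2 × 100 = 36.8 / 63.2 × 100 = 58.2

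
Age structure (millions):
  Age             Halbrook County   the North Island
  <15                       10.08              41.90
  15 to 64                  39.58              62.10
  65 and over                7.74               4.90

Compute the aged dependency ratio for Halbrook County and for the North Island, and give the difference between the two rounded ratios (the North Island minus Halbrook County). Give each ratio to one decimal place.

Halbrook County: 7.74 / 39.58 × 100 = 19.6
the North Island: 4.90 / 62.10 × 100 = 7.9

Halbrook County: 19.6
the North Island: 7.9
Difference: -11.7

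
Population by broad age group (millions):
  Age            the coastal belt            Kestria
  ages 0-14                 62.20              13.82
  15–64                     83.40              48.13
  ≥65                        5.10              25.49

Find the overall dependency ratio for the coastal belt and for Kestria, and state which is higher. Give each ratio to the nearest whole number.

the coastal belt: 81
Kestria: 82
Higher: Kestria

the coastal belt: (62.20 + 5.10) / 83.40 × 100 = 67.30 / 83.40 × 100 = 81
Kestria: (13.82 + 25.49) / 48.13 × 100 = 39.31 / 48.13 × 100 = 82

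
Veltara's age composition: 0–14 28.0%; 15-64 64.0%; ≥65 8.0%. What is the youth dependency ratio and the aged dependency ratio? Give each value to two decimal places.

Youth dependency ratio = 28.0 / 64.0 × 100 = 43.75
Old-age dependency ratio = 8.0 / 64.0 × 100 = 12.50

Youth dependency ratio: 43.75
Old-age dependency ratio: 12.50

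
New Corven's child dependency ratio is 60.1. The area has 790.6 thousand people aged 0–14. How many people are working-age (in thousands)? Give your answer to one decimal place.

Youth dependency ratio = youth / working-age × 100
60.1 = 790.6 / W × 100
⇒ 1315.5

Working-age: 1315.5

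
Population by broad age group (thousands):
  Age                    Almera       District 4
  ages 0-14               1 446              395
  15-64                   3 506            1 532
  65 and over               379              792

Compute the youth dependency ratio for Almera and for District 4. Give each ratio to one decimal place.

Almera: 1 446 / 3 506 × 100 = 41.2
District 4: 395 / 1 532 × 100 = 25.8

Almera: 41.2
District 4: 25.8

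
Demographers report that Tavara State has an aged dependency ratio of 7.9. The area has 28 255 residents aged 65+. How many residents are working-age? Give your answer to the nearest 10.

Working-age: 357 660

Old-age dependency ratio = elderly / working-age × 100
7.9 = 28 255 / W × 100
⇒ 357 660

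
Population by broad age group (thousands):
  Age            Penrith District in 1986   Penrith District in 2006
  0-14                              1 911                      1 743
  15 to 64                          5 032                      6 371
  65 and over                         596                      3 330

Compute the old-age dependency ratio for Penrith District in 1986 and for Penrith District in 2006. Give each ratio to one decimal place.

Penrith District in 1986: 596 / 5 032 × 100 = 11.8
Penrith District in 2006: 3 330 / 6 371 × 100 = 52.3

Penrith District in 1986: 11.8
Penrith District in 2006: 52.3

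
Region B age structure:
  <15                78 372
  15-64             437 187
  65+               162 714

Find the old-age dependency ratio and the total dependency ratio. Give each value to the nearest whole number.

Old-age dependency ratio = 162 714 / 437 187 × 100 = 37
Total dependency ratio = (78 372 + 162 714) / 437 187 × 100 = 241 086 / 437 187 × 100 = 55

Old-age dependency ratio: 37
Total dependency ratio: 55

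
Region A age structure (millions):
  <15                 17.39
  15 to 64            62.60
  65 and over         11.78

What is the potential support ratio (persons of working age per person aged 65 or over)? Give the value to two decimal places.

Potential support ratio: 5.31

Potential support ratio = 62.60 / 11.78 = 5.31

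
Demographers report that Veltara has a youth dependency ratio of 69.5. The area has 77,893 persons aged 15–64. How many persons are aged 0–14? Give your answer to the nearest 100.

Aged 0–14: 54,100

Youth dependency ratio = youth / working-age × 100
69.5 = Y / 77,893 × 100
⇒ 54,100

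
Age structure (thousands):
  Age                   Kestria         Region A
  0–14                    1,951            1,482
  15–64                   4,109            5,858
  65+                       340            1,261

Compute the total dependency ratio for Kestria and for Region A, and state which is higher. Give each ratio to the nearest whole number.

Kestria: 56
Region A: 47
Higher: Kestria

Kestria: (1,951 + 340) / 4,109 × 100 = 2,291 / 4,109 × 100 = 56
Region A: (1,482 + 1,261) / 5,858 × 100 = 2,743 / 5,858 × 100 = 47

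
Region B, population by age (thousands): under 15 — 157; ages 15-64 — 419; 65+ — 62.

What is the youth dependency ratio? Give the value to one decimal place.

Youth dependency ratio: 37.5

Youth dependency ratio = 157 / 419 × 100 = 37.5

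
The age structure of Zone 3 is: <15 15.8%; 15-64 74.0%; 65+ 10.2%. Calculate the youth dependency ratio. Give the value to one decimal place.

Youth dependency ratio: 21.4

Youth dependency ratio = 15.8 / 74.0 × 100 = 21.4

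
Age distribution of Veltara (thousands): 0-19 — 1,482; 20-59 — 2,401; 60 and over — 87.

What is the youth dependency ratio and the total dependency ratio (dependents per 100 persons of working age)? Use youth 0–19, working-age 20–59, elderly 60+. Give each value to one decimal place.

Youth dependency ratio = 1,482 / 2,401 × 100 = 61.7
Total dependency ratio = (1,482 + 87) / 2,401 × 100 = 1,569 / 2,401 × 100 = 65.3

Youth dependency ratio: 61.7
Total dependency ratio: 65.3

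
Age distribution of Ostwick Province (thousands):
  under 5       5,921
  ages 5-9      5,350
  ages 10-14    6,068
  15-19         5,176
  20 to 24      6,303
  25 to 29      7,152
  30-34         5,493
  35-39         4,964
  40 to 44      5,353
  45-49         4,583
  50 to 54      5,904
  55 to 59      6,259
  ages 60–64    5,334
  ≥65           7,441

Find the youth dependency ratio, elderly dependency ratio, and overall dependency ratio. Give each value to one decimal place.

0–14: 5,921 + 5,350 + 6,068 = 17,339
15–64: 5,176 + 6,303 + 7,152 + 5,493 + 4,964 + 5,353 + 4,583 + 5,904 + 6,259 + 5,334 = 56,521
65+: 7,441
Youth dependency ratio = 17,339 / 56,521 × 100 = 30.7
Old-age dependency ratio = 7,441 / 56,521 × 100 = 13.2
Total dependency ratio = (17,339 + 7,441) / 56,521 × 100 = 24,780 / 56,521 × 100 = 43.8

Youth dependency ratio: 30.7
Old-age dependency ratio: 13.2
Total dependency ratio: 43.8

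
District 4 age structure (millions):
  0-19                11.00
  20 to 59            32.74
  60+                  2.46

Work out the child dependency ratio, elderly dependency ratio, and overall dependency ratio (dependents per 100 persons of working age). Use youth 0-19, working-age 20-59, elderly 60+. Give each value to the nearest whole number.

Youth dependency ratio: 34
Old-age dependency ratio: 8
Total dependency ratio: 41

Youth dependency ratio = 11.00 / 32.74 × 100 = 34
Old-age dependency ratio = 2.46 / 32.74 × 100 = 8
Total dependency ratio = (11.00 + 2.46) / 32.74 × 100 = 13.46 / 32.74 × 100 = 41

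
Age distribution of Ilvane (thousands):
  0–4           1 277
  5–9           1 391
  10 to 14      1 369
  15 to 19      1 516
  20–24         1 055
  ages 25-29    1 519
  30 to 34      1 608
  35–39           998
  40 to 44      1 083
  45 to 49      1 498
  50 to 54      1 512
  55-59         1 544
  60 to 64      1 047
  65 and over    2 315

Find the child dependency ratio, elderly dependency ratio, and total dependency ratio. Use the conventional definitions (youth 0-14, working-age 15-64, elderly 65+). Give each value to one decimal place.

0–14: 1 277 + 1 391 + 1 369 = 4 037
15–64: 1 516 + 1 055 + 1 519 + 1 608 + 998 + 1 083 + 1 498 + 1 512 + 1 544 + 1 047 = 13 380
65+: 2 315
Youth dependency ratio = 4 037 / 13 380 × 100 = 30.2
Old-age dependency ratio = 2 315 / 13 380 × 100 = 17.3
Total dependency ratio = (4 037 + 2 315) / 13 380 × 100 = 6 352 / 13 380 × 100 = 47.5

Youth dependency ratio: 30.2
Old-age dependency ratio: 17.3
Total dependency ratio: 47.5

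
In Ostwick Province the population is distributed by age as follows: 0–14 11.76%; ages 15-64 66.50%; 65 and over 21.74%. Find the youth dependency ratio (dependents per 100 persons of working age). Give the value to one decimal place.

Youth dependency ratio: 17.7

Youth dependency ratio = 11.76 / 66.50 × 100 = 17.7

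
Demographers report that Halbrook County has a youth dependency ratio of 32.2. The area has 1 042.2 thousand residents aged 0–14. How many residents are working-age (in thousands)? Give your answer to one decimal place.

Youth dependency ratio = youth / working-age × 100
32.2 = 1 042.2 / W × 100
⇒ 3 236.6

Working-age: 3 236.6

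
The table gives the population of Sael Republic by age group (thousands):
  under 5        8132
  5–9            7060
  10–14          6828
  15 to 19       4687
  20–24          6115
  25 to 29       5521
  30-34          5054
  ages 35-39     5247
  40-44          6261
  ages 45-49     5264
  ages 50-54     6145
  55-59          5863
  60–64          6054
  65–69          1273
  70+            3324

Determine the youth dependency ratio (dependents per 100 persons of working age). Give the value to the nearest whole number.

Youth dependency ratio: 39

0–14: 8132 + 7060 + 6828 = 22020
15–64: 4687 + 6115 + 5521 + 5054 + 5247 + 6261 + 5264 + 6145 + 5863 + 6054 = 56211
65+: 1273 + 3324 = 4597
Youth dependency ratio = 22020 / 56211 × 100 = 39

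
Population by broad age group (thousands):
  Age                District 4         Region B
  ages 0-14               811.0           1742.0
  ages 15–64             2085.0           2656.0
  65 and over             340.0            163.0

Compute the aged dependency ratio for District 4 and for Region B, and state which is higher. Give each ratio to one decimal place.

District 4: 340.0 / 2085.0 × 100 = 16.3
Region B: 163.0 / 2656.0 × 100 = 6.1

District 4: 16.3
Region B: 6.1
Higher: District 4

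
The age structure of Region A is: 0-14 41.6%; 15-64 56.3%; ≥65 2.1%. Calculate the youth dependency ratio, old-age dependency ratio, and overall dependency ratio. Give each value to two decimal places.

Youth dependency ratio = 41.6 / 56.3 × 100 = 73.89
Old-age dependency ratio = 2.1 / 56.3 × 100 = 3.73
Total dependency ratio = (41.6 + 2.1) / 56.3 × 100 = 43.7 / 56.3 × 100 = 77.62

Youth dependency ratio: 73.89
Old-age dependency ratio: 3.73
Total dependency ratio: 77.62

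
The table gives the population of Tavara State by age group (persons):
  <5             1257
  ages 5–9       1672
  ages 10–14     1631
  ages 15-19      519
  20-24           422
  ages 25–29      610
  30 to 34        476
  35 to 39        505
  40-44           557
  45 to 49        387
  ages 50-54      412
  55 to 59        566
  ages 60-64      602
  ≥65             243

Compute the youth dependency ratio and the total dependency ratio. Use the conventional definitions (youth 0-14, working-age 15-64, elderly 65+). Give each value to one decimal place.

Youth dependency ratio: 90.2
Total dependency ratio: 95.0

0–14: 1257 + 1672 + 1631 = 4560
15–64: 519 + 422 + 610 + 476 + 505 + 557 + 387 + 412 + 566 + 602 = 5056
65+: 243
Youth dependency ratio = 4560 / 5056 × 100 = 90.2
Total dependency ratio = (4560 + 243) / 5056 × 100 = 4803 / 5056 × 100 = 95.0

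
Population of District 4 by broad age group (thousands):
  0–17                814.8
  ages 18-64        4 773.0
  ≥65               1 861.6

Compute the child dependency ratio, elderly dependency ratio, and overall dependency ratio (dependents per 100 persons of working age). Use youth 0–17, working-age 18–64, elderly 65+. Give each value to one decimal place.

Youth dependency ratio = 814.8 / 4 773.0 × 100 = 17.1
Old-age dependency ratio = 1 861.6 / 4 773.0 × 100 = 39.0
Total dependency ratio = (814.8 + 1 861.6) / 4 773.0 × 100 = 2 676.4 / 4 773.0 × 100 = 56.1

Youth dependency ratio: 17.1
Old-age dependency ratio: 39.0
Total dependency ratio: 56.1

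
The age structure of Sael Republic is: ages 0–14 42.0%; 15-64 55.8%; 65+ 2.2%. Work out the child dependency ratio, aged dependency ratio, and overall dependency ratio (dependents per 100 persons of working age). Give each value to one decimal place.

Youth dependency ratio: 75.3
Old-age dependency ratio: 3.9
Total dependency ratio: 79.2

Youth dependency ratio = 42.0 / 55.8 × 100 = 75.3
Old-age dependency ratio = 2.2 / 55.8 × 100 = 3.9
Total dependency ratio = (42.0 + 2.2) / 55.8 × 100 = 44.2 / 55.8 × 100 = 79.2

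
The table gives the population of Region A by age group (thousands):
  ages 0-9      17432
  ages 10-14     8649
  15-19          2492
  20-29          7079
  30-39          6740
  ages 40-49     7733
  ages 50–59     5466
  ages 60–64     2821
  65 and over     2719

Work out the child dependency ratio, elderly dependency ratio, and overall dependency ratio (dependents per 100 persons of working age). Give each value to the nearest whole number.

Youth dependency ratio: 81
Old-age dependency ratio: 8
Total dependency ratio: 89

0–14: 17432 + 8649 = 26081
15–64: 2492 + 7079 + 6740 + 7733 + 5466 + 2821 = 32331
65+: 2719
Youth dependency ratio = 26081 / 32331 × 100 = 81
Old-age dependency ratio = 2719 / 32331 × 100 = 8
Total dependency ratio = (26081 + 2719) / 32331 × 100 = 28800 / 32331 × 100 = 89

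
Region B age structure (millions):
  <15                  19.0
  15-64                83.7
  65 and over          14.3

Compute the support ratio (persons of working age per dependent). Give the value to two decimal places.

Support ratio = 83.7 / (19.0 + 14.3) = 83.7 / 33.3 = 2.51

Support ratio: 2.51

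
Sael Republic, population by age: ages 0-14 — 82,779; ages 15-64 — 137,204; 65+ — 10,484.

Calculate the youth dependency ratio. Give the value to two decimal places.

Youth dependency ratio: 60.33

Youth dependency ratio = 82,779 / 137,204 × 100 = 60.33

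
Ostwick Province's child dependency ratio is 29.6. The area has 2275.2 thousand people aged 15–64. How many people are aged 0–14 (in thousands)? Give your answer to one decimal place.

Youth dependency ratio = youth / working-age × 100
29.6 = Y / 2275.2 × 100
⇒ 673.5

Aged 0–14: 673.5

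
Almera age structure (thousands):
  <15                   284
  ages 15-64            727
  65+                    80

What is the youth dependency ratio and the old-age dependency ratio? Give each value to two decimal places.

Youth dependency ratio = 284 / 727 × 100 = 39.06
Old-age dependency ratio = 80 / 727 × 100 = 11.00

Youth dependency ratio: 39.06
Old-age dependency ratio: 11.00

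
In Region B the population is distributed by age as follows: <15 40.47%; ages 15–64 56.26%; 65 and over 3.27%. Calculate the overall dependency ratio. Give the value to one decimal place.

Total dependency ratio = (40.47 + 3.27) / 56.26 × 100 = 43.74 / 56.26 × 100 = 77.7

Total dependency ratio: 77.7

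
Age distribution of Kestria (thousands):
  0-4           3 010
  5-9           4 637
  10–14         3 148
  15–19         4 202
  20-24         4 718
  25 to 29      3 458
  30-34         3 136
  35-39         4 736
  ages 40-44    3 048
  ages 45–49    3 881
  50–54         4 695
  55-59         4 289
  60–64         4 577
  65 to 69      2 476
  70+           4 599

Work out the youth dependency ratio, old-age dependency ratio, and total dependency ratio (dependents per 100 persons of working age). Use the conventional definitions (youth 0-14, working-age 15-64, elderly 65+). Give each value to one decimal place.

0–14: 3 010 + 4 637 + 3 148 = 10 795
15–64: 4 202 + 4 718 + 3 458 + 3 136 + 4 736 + 3 048 + 3 881 + 4 695 + 4 289 + 4 577 = 40 740
65+: 2 476 + 4 599 = 7 075
Youth dependency ratio = 10 795 / 40 740 × 100 = 26.5
Old-age dependency ratio = 7 075 / 40 740 × 100 = 17.4
Total dependency ratio = (10 795 + 7 075) / 40 740 × 100 = 17 870 / 40 740 × 100 = 43.9

Youth dependency ratio: 26.5
Old-age dependency ratio: 17.4
Total dependency ratio: 43.9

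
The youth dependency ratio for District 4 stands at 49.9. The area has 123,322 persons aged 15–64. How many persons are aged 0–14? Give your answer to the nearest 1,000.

Youth dependency ratio = youth / working-age × 100
49.9 = Y / 123,322 × 100
⇒ 62,000

Aged 0–14: 62,000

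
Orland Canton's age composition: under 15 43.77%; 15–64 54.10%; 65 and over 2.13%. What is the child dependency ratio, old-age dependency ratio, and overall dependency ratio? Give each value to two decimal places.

Youth dependency ratio: 80.91
Old-age dependency ratio: 3.94
Total dependency ratio: 84.84

Youth dependency ratio = 43.77 / 54.10 × 100 = 80.91
Old-age dependency ratio = 2.13 / 54.10 × 100 = 3.94
Total dependency ratio = (43.77 + 2.13) / 54.10 × 100 = 45.90 / 54.10 × 100 = 84.84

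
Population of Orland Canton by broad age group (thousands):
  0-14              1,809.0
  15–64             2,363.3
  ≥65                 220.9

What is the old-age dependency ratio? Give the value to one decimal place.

Old-age dependency ratio: 9.3

Old-age dependency ratio = 220.9 / 2,363.3 × 100 = 9.3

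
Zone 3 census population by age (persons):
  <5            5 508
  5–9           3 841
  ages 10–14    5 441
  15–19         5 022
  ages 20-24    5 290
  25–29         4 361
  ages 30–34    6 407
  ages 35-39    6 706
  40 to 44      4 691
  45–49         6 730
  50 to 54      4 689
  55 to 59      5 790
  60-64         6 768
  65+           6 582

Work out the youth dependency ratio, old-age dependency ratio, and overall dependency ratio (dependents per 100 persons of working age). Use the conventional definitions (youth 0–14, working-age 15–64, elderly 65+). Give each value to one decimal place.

Youth dependency ratio: 26.2
Old-age dependency ratio: 11.7
Total dependency ratio: 37.9

0–14: 5 508 + 3 841 + 5 441 = 14 790
15–64: 5 022 + 5 290 + 4 361 + 6 407 + 6 706 + 4 691 + 6 730 + 4 689 + 5 790 + 6 768 = 56 454
65+: 6 582
Youth dependency ratio = 14 790 / 56 454 × 100 = 26.2
Old-age dependency ratio = 6 582 / 56 454 × 100 = 11.7
Total dependency ratio = (14 790 + 6 582) / 56 454 × 100 = 21 372 / 56 454 × 100 = 37.9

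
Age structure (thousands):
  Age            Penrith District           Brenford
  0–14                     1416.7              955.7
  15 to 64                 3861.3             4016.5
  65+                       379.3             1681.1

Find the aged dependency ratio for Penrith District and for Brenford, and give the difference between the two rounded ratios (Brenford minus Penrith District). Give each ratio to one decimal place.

Penrith District: 379.3 / 3861.3 × 100 = 9.8
Brenford: 1681.1 / 4016.5 × 100 = 41.9

Penrith District: 9.8
Brenford: 41.9
Difference: +32.1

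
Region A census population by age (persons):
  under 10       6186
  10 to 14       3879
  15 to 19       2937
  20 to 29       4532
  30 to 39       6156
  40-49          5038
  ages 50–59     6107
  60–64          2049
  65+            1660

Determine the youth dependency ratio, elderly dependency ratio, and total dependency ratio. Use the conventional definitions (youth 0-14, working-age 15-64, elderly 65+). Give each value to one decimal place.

Youth dependency ratio: 37.5
Old-age dependency ratio: 6.2
Total dependency ratio: 43.7

0–14: 6186 + 3879 = 10065
15–64: 2937 + 4532 + 6156 + 5038 + 6107 + 2049 = 26819
65+: 1660
Youth dependency ratio = 10065 / 26819 × 100 = 37.5
Old-age dependency ratio = 1660 / 26819 × 100 = 6.2
Total dependency ratio = (10065 + 1660) / 26819 × 100 = 11725 / 26819 × 100 = 43.7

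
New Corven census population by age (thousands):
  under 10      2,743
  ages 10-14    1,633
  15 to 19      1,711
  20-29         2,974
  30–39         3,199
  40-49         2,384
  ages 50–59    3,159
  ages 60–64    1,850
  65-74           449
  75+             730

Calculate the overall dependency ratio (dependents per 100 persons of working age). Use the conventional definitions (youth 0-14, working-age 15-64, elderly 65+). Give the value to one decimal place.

0–14: 2,743 + 1,633 = 4,376
15–64: 1,711 + 2,974 + 3,199 + 2,384 + 3,159 + 1,850 = 15,277
65+: 449 + 730 = 1,179
Total dependency ratio = (4,376 + 1,179) / 15,277 × 100 = 5,555 / 15,277 × 100 = 36.4

Total dependency ratio: 36.4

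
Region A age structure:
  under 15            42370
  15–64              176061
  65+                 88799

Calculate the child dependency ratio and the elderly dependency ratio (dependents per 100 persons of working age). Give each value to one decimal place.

Youth dependency ratio: 24.1
Old-age dependency ratio: 50.4

Youth dependency ratio = 42370 / 176061 × 100 = 24.1
Old-age dependency ratio = 88799 / 176061 × 100 = 50.4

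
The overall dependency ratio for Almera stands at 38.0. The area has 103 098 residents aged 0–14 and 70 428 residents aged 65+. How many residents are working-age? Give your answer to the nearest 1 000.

Working-age: 457 000

Total dependency ratio = (youth + elderly) / working-age × 100
38.0 = (103 098 + 70 428) / W × 100
⇒ 457 000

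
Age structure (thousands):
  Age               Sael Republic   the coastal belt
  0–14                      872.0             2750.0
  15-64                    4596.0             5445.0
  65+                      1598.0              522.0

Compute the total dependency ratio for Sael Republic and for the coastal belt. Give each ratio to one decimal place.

Sael Republic: 53.7
the coastal belt: 60.1

Sael Republic: (872.0 + 1598.0) / 4596.0 × 100 = 2470.0 / 4596.0 × 100 = 53.7
the coastal belt: (2750.0 + 522.0) / 5445.0 × 100 = 3272.0 / 5445.0 × 100 = 60.1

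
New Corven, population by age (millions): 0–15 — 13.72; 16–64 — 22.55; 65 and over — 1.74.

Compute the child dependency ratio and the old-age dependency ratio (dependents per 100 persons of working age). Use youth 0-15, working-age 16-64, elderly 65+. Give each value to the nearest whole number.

Youth dependency ratio = 13.72 / 22.55 × 100 = 61
Old-age dependency ratio = 1.74 / 22.55 × 100 = 8

Youth dependency ratio: 61
Old-age dependency ratio: 8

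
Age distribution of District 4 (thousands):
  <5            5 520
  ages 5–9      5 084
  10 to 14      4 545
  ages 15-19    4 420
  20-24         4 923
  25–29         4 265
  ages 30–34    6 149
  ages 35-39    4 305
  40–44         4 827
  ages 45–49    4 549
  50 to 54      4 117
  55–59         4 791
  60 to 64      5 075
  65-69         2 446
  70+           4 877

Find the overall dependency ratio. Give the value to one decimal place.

0–14: 5 520 + 5 084 + 4 545 = 15 149
15–64: 4 420 + 4 923 + 4 265 + 6 149 + 4 305 + 4 827 + 4 549 + 4 117 + 4 791 + 5 075 = 47 421
65+: 2 446 + 4 877 = 7 323
Total dependency ratio = (15 149 + 7 323) / 47 421 × 100 = 22 472 / 47 421 × 100 = 47.4

Total dependency ratio: 47.4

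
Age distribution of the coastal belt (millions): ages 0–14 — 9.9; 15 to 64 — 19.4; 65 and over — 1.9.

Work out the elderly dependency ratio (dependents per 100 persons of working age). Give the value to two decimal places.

Old-age dependency ratio = 1.9 / 19.4 × 100 = 9.79

Old-age dependency ratio: 9.79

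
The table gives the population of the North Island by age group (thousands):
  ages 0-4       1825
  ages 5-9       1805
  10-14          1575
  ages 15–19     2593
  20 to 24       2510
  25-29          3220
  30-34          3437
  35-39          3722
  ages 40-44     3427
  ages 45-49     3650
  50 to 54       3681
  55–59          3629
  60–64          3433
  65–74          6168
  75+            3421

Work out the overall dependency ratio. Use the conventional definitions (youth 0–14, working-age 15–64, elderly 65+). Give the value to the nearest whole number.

Total dependency ratio: 44

0–14: 1825 + 1805 + 1575 = 5205
15–64: 2593 + 2510 + 3220 + 3437 + 3722 + 3427 + 3650 + 3681 + 3629 + 3433 = 33302
65+: 6168 + 3421 = 9589
Total dependency ratio = (5205 + 9589) / 33302 × 100 = 14794 / 33302 × 100 = 44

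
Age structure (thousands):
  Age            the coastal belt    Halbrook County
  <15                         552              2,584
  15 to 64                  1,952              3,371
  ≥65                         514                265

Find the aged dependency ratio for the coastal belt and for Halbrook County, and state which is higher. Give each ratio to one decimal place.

the coastal belt: 514 / 1,952 × 100 = 26.3
Halbrook County: 265 / 3,371 × 100 = 7.9

the coastal belt: 26.3
Halbrook County: 7.9
Higher: the coastal belt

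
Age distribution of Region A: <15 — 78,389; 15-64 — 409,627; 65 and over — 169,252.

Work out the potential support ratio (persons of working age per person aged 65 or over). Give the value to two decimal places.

Potential support ratio: 2.42

Potential support ratio = 409,627 / 169,252 = 2.42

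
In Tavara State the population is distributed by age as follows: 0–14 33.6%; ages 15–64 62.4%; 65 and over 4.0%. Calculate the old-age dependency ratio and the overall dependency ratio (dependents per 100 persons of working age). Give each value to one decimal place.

Old-age dependency ratio = 4.0 / 62.4 × 100 = 6.4
Total dependency ratio = (33.6 + 4.0) / 62.4 × 100 = 37.6 / 62.4 × 100 = 60.3

Old-age dependency ratio: 6.4
Total dependency ratio: 60.3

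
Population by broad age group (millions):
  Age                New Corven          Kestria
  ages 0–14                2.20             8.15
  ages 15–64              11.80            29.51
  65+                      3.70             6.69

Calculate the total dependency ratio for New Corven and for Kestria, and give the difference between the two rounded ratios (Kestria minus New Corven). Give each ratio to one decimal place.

New Corven: (2.20 + 3.70) / 11.80 × 100 = 5.90 / 11.80 × 100 = 50.0
Kestria: (8.15 + 6.69) / 29.51 × 100 = 14.84 / 29.51 × 100 = 50.3

New Corven: 50.0
Kestria: 50.3
Difference: +0.3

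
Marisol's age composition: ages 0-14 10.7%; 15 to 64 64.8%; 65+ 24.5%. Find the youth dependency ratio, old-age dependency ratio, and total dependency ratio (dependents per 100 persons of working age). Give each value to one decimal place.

Youth dependency ratio: 16.5
Old-age dependency ratio: 37.8
Total dependency ratio: 54.3

Youth dependency ratio = 10.7 / 64.8 × 100 = 16.5
Old-age dependency ratio = 24.5 / 64.8 × 100 = 37.8
Total dependency ratio = (10.7 + 24.5) / 64.8 × 100 = 35.2 / 64.8 × 100 = 54.3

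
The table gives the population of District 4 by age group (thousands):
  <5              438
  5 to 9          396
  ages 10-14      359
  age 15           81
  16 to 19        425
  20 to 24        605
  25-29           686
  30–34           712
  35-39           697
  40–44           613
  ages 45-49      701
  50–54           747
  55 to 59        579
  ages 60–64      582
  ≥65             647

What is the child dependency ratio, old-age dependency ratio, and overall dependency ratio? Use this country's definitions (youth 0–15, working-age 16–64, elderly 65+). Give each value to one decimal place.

0–15: 438 + 396 + 359 + 81 = 1,274
16–64: 425 + 605 + 686 + 712 + 697 + 613 + 701 + 747 + 579 + 582 = 6,347
65+: 647
Youth dependency ratio = 1,274 / 6,347 × 100 = 20.1
Old-age dependency ratio = 647 / 6,347 × 100 = 10.2
Total dependency ratio = (1,274 + 647) / 6,347 × 100 = 1,921 / 6,347 × 100 = 30.3

Youth dependency ratio: 20.1
Old-age dependency ratio: 10.2
Total dependency ratio: 30.3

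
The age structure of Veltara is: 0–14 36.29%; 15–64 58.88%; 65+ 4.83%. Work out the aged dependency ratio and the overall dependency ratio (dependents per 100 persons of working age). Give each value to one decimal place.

Old-age dependency ratio: 8.2
Total dependency ratio: 69.8

Old-age dependency ratio = 4.83 / 58.88 × 100 = 8.2
Total dependency ratio = (36.29 + 4.83) / 58.88 × 100 = 41.12 / 58.88 × 100 = 69.8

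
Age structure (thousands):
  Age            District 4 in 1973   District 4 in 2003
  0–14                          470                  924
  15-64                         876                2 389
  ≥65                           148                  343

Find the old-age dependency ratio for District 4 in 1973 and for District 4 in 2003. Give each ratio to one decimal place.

District 4 in 1973: 148 / 876 × 100 = 16.9
District 4 in 2003: 343 / 2 389 × 100 = 14.4

District 4 in 1973: 16.9
District 4 in 2003: 14.4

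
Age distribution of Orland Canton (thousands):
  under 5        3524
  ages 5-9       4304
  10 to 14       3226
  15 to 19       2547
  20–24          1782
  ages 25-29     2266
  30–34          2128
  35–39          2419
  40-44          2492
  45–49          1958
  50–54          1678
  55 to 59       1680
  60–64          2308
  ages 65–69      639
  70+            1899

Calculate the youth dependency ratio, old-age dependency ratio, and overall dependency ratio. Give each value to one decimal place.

Youth dependency ratio: 52.0
Old-age dependency ratio: 11.9
Total dependency ratio: 63.9

0–14: 3524 + 4304 + 3226 = 11054
15–64: 2547 + 1782 + 2266 + 2128 + 2419 + 2492 + 1958 + 1678 + 1680 + 2308 = 21258
65+: 639 + 1899 = 2538
Youth dependency ratio = 11054 / 21258 × 100 = 52.0
Old-age dependency ratio = 2538 / 21258 × 100 = 11.9
Total dependency ratio = (11054 + 2538) / 21258 × 100 = 13592 / 21258 × 100 = 63.9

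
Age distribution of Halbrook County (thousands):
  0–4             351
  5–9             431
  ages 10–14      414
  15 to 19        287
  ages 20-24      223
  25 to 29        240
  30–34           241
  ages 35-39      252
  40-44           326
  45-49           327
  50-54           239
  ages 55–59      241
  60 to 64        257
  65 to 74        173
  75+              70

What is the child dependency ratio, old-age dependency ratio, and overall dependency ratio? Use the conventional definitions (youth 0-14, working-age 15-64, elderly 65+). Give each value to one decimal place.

Youth dependency ratio: 45.4
Old-age dependency ratio: 9.2
Total dependency ratio: 54.7

0–14: 351 + 431 + 414 = 1196
15–64: 287 + 223 + 240 + 241 + 252 + 326 + 327 + 239 + 241 + 257 = 2633
65+: 173 + 70 = 243
Youth dependency ratio = 1196 / 2633 × 100 = 45.4
Old-age dependency ratio = 243 / 2633 × 100 = 9.2
Total dependency ratio = (1196 + 243) / 2633 × 100 = 1439 / 2633 × 100 = 54.7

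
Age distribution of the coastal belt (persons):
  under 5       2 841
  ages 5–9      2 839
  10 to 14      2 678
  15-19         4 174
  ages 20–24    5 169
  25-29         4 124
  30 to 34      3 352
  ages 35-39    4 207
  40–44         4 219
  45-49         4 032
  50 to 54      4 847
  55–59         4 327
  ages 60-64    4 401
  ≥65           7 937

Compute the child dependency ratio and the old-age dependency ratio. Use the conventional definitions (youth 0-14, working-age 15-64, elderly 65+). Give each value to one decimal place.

0–14: 2 841 + 2 839 + 2 678 = 8 358
15–64: 4 174 + 5 169 + 4 124 + 3 352 + 4 207 + 4 219 + 4 032 + 4 847 + 4 327 + 4 401 = 42 852
65+: 7 937
Youth dependency ratio = 8 358 / 42 852 × 100 = 19.5
Old-age dependency ratio = 7 937 / 42 852 × 100 = 18.5

Youth dependency ratio: 19.5
Old-age dependency ratio: 18.5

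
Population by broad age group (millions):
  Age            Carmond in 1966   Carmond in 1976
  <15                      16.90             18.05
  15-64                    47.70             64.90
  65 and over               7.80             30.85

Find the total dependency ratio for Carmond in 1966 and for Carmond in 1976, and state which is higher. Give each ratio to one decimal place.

Carmond in 1966: (16.90 + 7.80) / 47.70 × 100 = 24.70 / 47.70 × 100 = 51.8
Carmond in 1976: (18.05 + 30.85) / 64.90 × 100 = 48.90 / 64.90 × 100 = 75.3

Carmond in 1966: 51.8
Carmond in 1976: 75.3
Higher: Carmond in 1976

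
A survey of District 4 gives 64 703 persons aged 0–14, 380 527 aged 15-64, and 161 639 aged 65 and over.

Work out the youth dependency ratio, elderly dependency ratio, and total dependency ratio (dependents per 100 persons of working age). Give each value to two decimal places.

Youth dependency ratio = 64 703 / 380 527 × 100 = 17.00
Old-age dependency ratio = 161 639 / 380 527 × 100 = 42.48
Total dependency ratio = (64 703 + 161 639) / 380 527 × 100 = 226 342 / 380 527 × 100 = 59.48

Youth dependency ratio: 17.00
Old-age dependency ratio: 42.48
Total dependency ratio: 59.48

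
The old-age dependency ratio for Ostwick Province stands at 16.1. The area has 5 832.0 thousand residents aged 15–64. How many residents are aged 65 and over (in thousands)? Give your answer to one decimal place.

Old-age dependency ratio = elderly / working-age × 100
16.1 = E / 5 832.0 × 100
⇒ 939.0

Aged 65 and over: 939.0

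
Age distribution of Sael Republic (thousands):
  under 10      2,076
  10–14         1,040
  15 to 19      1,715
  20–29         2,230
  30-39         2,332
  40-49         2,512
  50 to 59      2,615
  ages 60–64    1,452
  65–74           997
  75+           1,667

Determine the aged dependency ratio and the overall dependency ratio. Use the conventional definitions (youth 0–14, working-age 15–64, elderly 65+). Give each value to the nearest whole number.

Old-age dependency ratio: 21
Total dependency ratio: 45

0–14: 2,076 + 1,040 = 3,116
15–64: 1,715 + 2,230 + 2,332 + 2,512 + 2,615 + 1,452 = 12,856
65+: 997 + 1,667 = 2,664
Old-age dependency ratio = 2,664 / 12,856 × 100 = 21
Total dependency ratio = (3,116 + 2,664) / 12,856 × 100 = 5,780 / 12,856 × 100 = 45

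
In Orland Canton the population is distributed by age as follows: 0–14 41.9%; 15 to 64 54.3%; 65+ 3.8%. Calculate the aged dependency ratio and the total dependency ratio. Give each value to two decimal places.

Old-age dependency ratio: 7.00
Total dependency ratio: 84.16

Old-age dependency ratio = 3.8 / 54.3 × 100 = 7.00
Total dependency ratio = (41.9 + 3.8) / 54.3 × 100 = 45.7 / 54.3 × 100 = 84.16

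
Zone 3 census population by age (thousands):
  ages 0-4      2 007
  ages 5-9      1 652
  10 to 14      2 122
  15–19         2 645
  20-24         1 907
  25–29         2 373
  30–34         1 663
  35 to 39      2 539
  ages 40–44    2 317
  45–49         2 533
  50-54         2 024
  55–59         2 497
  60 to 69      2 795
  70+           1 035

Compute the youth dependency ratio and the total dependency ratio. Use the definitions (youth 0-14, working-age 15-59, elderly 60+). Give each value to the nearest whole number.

Youth dependency ratio: 28
Total dependency ratio: 47

0–14: 2 007 + 1 652 + 2 122 = 5 781
15–59: 2 645 + 1 907 + 2 373 + 1 663 + 2 539 + 2 317 + 2 533 + 2 024 + 2 497 = 20 498
60+: 2 795 + 1 035 = 3 830
Youth dependency ratio = 5 781 / 20 498 × 100 = 28
Total dependency ratio = (5 781 + 3 830) / 20 498 × 100 = 9 611 / 20 498 × 100 = 47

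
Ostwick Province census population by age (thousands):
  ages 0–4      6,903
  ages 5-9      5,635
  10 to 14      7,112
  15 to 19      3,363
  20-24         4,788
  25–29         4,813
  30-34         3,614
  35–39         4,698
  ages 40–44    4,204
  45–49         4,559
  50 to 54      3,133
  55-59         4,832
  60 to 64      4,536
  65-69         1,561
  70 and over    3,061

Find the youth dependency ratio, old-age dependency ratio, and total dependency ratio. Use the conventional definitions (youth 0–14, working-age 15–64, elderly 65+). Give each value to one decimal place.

Youth dependency ratio: 46.2
Old-age dependency ratio: 10.9
Total dependency ratio: 57.1

0–14: 6,903 + 5,635 + 7,112 = 19,650
15–64: 3,363 + 4,788 + 4,813 + 3,614 + 4,698 + 4,204 + 4,559 + 3,133 + 4,832 + 4,536 = 42,540
65+: 1,561 + 3,061 = 4,622
Youth dependency ratio = 19,650 / 42,540 × 100 = 46.2
Old-age dependency ratio = 4,622 / 42,540 × 100 = 10.9
Total dependency ratio = (19,650 + 4,622) / 42,540 × 100 = 24,272 / 42,540 × 100 = 57.1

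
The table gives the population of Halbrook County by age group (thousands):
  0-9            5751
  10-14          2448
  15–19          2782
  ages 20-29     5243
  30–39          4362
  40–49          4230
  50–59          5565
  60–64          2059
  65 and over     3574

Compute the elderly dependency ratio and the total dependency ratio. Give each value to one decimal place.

Old-age dependency ratio: 14.7
Total dependency ratio: 48.6

0–14: 5751 + 2448 = 8199
15–64: 2782 + 5243 + 4362 + 4230 + 5565 + 2059 = 24241
65+: 3574
Old-age dependency ratio = 3574 / 24241 × 100 = 14.7
Total dependency ratio = (8199 + 3574) / 24241 × 100 = 11773 / 24241 × 100 = 48.6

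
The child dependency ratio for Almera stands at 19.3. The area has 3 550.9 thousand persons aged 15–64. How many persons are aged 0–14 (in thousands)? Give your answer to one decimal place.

Youth dependency ratio = youth / working-age × 100
19.3 = Y / 3 550.9 × 100
⇒ 685.3

Aged 0–14: 685.3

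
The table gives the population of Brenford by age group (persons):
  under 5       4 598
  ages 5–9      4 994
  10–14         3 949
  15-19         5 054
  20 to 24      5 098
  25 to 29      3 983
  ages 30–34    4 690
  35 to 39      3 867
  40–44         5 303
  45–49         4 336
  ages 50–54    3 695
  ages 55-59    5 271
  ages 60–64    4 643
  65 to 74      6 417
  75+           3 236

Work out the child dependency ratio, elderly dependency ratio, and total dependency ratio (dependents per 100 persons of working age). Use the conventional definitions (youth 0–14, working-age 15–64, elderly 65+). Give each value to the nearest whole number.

Youth dependency ratio: 29
Old-age dependency ratio: 21
Total dependency ratio: 50

0–14: 4 598 + 4 994 + 3 949 = 13 541
15–64: 5 054 + 5 098 + 3 983 + 4 690 + 3 867 + 5 303 + 4 336 + 3 695 + 5 271 + 4 643 = 45 940
65+: 6 417 + 3 236 = 9 653
Youth dependency ratio = 13 541 / 45 940 × 100 = 29
Old-age dependency ratio = 9 653 / 45 940 × 100 = 21
Total dependency ratio = (13 541 + 9 653) / 45 940 × 100 = 23 194 / 45 940 × 100 = 50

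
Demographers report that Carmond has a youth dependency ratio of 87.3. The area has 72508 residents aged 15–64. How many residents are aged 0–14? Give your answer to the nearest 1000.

Youth dependency ratio = youth / working-age × 100
87.3 = Y / 72508 × 100
⇒ 63000

Aged 0–14: 63000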